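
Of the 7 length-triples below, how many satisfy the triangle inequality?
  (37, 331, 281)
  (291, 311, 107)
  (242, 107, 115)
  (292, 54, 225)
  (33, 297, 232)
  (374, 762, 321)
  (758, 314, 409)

(37,281,331): 37+281 ≤ 331 → not valid
(107,291,311): 107+291 > 311 → valid
(107,115,242): 107+115 ≤ 242 → not valid
(54,225,292): 54+225 ≤ 292 → not valid
(33,232,297): 33+232 ≤ 297 → not valid
(321,374,762): 321+374 ≤ 762 → not valid
(314,409,758): 314+409 ≤ 758 → not valid
1 of the 7 triples forms a triangle.

1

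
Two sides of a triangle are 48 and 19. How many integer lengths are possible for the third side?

37

The third side lies in the open interval (29, 67).
Integers from 30 to 66 inclusive: 66 − 30 + 1 = 37.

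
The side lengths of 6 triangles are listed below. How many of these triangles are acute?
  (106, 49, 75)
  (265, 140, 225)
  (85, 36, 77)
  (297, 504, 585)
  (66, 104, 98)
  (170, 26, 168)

(106,49,75): 49²+75² = 8026 < 11236 = 106² → obtuse
(265,140,225): 140²+225² = 70225 = 265² → right
(85,36,77): 36²+77² = 7225 = 85² → right
(297,504,585): 297²+504² = 342225 = 585² → right
(66,104,98): 66²+98² = 13960 > 10816 = 104² → acute
(170,26,168): 26²+168² = 28900 = 170² → right
1 of the 6 is acute.

1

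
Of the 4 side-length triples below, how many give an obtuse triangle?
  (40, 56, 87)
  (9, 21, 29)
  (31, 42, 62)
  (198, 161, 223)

3

(40,56,87): 40²+56² = 4736 < 7569 = 87² → obtuse
(9,21,29): 9²+21² = 522 < 841 = 29² → obtuse
(31,42,62): 31²+42² = 2725 < 3844 = 62² → obtuse
(198,161,223): 161²+198² = 65125 > 49729 = 223² → acute
3 of the 4 are obtuse.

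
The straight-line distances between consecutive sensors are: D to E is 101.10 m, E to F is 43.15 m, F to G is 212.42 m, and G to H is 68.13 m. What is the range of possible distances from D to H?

The maximum is all hops collinear in one direction: 101.10 + 43.15 + 212.42 + 68.13 = 424.80.
The longest hop is 212.42; the others sum to 212.38. Folding the others back against it leaves at least 212.42 − 212.38 = 0.04.

0.04 ≤ DH ≤ 424.80 m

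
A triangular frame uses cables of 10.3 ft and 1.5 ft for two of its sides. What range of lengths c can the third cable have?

8.8 < c < 11.8

By the triangle inequality, c must be less than 10.3 + 1.5 = 11.8 and greater than |10.3 − 1.5| = 8.8.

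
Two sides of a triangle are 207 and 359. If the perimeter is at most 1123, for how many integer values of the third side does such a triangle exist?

Triangle inequality: 152 < x < 566. Perimeter ≤ 1123 gives x ≤ 1123 − 207 − 359 = 557.
So 152 < x ≤ 557; integers 153 through 557: 405 values.

405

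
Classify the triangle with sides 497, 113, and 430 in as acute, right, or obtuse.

obtuse

Compare the square of the longest side to the sum of squares of the other two: 113² + 430² = 197669 < 247009 = 497².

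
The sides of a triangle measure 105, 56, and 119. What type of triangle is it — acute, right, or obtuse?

right

Compare the square of the longest side to the sum of squares of the other two: 56² + 105² = 14161 = 119².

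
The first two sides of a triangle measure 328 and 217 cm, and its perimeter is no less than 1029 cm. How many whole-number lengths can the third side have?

61

Triangle inequality: 111 < x < 545. Perimeter ≥ 1029 gives x ≥ 1029 − 328 − 217 = 484.
So 484 ≤ x < 545; integers 484 through 544: 61 values.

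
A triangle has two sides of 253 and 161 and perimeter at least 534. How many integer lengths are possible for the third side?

Triangle inequality: 92 < x < 414. Perimeter ≥ 534 gives x ≥ 534 − 253 − 161 = 120.
So 120 ≤ x < 414; integers 120 through 413: 294 values.

294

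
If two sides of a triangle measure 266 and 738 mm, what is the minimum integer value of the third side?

473

The third side must be strictly greater than |266 − 738| = 472.
The smallest integer above 472 is 473.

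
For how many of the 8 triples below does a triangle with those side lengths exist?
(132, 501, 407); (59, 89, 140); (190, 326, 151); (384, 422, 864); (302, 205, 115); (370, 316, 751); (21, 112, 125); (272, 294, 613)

5

(132,407,501): 132+407 > 501 → valid
(59,89,140): 59+89 > 140 → valid
(151,190,326): 151+190 > 326 → valid
(384,422,864): 384+422 ≤ 864 → not valid
(115,205,302): 115+205 > 302 → valid
(316,370,751): 316+370 ≤ 751 → not valid
(21,112,125): 21+112 > 125 → valid
(272,294,613): 272+294 ≤ 613 → not valid
5 of the 8 triples form a triangle.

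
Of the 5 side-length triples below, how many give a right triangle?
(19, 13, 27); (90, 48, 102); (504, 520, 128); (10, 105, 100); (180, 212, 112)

3

(19,13,27): 13²+19² = 530 < 729 = 27² → obtuse
(90,48,102): 48²+90² = 10404 = 102² → right
(504,520,128): 128²+504² = 270400 = 520² → right
(10,105,100): 10²+100² = 10100 < 11025 = 105² → obtuse
(180,212,112): 112²+180² = 44944 = 212² → right
3 of the 5 are right.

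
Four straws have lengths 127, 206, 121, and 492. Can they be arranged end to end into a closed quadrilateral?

No

For a quadrilateral, each side must be shorter than the sum of the others.
Here the longest side is 492, but the remaining 3 sides sum to only 454.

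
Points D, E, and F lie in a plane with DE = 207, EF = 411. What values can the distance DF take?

By the triangle inequality, |207 − 411| ≤ DF ≤ 207 + 411.

204 ≤ DF ≤ 618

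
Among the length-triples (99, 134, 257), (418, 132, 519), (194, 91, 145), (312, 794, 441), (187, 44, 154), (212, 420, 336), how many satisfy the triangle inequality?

(99,134,257): 99+134 ≤ 257 → not valid
(132,418,519): 132+418 > 519 → valid
(91,145,194): 91+145 > 194 → valid
(312,441,794): 312+441 ≤ 794 → not valid
(44,154,187): 44+154 > 187 → valid
(212,336,420): 212+336 > 420 → valid
4 of the 6 triples form a triangle.

4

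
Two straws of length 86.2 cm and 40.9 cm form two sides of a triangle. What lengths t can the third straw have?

By the triangle inequality, t must be less than 86.2 + 40.9 = 127.1 and greater than |86.2 − 40.9| = 45.3.

45.3 < t < 127.1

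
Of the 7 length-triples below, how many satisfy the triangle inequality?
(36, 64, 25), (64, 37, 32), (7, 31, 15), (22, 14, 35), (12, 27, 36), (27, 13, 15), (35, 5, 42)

4

(25,36,64): 25+36 ≤ 64 → not valid
(32,37,64): 32+37 > 64 → valid
(7,15,31): 7+15 ≤ 31 → not valid
(14,22,35): 14+22 > 35 → valid
(12,27,36): 12+27 > 36 → valid
(13,15,27): 13+15 > 27 → valid
(5,35,42): 5+35 ≤ 42 → not valid
4 of the 7 triples form a triangle.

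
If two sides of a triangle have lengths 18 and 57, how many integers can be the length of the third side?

35

The third side lies in the open interval (39, 75).
Integers from 40 to 74 inclusive: 74 − 40 + 1 = 35.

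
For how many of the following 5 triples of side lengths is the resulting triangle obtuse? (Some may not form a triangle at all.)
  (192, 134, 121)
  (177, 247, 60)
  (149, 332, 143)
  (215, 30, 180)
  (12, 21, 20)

1

(192,134,121): 121²+134² = 32597 < 36864 = 192² → obtuse
(177,247,60): 60+177 ≤ 247, not a triangle
(149,332,143): 143+149 ≤ 332, not a triangle
(215,30,180): 30+180 ≤ 215, not a triangle
(12,21,20): 12²+20² = 544 > 441 = 21² → acute
1 of the 5 is obtuse.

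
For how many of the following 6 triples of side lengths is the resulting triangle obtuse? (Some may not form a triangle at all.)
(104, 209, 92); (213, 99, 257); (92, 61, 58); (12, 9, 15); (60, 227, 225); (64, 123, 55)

2

(104,209,92): 92+104 ≤ 209, not a triangle
(213,99,257): 99²+213² = 55170 < 66049 = 257² → obtuse
(92,61,58): 58²+61² = 7085 < 8464 = 92² → obtuse
(12,9,15): 9²+12² = 225 = 15² → right
(60,227,225): 60²+225² = 54225 > 51529 = 227² → acute
(64,123,55): 55+64 ≤ 123, not a triangle
2 of the 6 are obtuse.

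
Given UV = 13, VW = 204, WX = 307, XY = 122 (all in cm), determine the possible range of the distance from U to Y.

The maximum is all hops collinear in one direction: 13 + 204 + 307 + 122 = 646.
The longest hop is 307; the others sum to 339. Since 307 ≤ 339, the path can fold back on itself completely, so the minimum distance is 0.

0 ≤ UY ≤ 646 cm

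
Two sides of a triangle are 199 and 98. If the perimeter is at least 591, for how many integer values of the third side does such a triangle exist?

3

Triangle inequality: 101 < x < 297. Perimeter ≥ 591 gives x ≥ 591 − 199 − 98 = 294.
So 294 ≤ x < 297; integers 294 through 296: 3 values.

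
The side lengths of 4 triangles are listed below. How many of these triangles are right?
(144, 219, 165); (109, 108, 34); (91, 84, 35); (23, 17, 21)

(144,219,165): 144²+165² = 47961 = 219² → right
(109,108,34): 34²+108² = 12820 > 11881 = 109² → acute
(91,84,35): 35²+84² = 8281 = 91² → right
(23,17,21): 17²+21² = 730 > 529 = 23² → acute
2 of the 4 are right.

2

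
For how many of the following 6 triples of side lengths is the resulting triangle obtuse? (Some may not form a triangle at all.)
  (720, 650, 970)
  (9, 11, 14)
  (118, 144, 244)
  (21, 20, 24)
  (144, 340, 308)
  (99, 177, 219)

(720,650,970): 650²+720² = 940900 = 970² → right
(9,11,14): 9²+11² = 202 > 196 = 14² → acute
(118,144,244): 118²+144² = 34660 < 59536 = 244² → obtuse
(21,20,24): 20²+21² = 841 > 576 = 24² → acute
(144,340,308): 144²+308² = 115600 = 340² → right
(99,177,219): 99²+177² = 41130 < 47961 = 219² → obtuse
2 of the 6 are obtuse.

2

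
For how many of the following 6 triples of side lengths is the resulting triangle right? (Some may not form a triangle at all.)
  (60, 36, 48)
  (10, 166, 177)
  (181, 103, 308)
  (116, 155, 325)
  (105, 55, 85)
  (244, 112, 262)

1

(60,36,48): 36²+48² = 3600 = 60² → right
(10,166,177): 10+166 ≤ 177, not a triangle
(181,103,308): 103+181 ≤ 308, not a triangle
(116,155,325): 116+155 ≤ 325, not a triangle
(105,55,85): 55²+85² = 10250 < 11025 = 105² → obtuse
(244,112,262): 112²+244² = 72080 > 68644 = 262² → acute
1 of the 6 is right.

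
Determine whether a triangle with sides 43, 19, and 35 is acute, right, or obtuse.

obtuse

Compare the square of the longest side to the sum of squares of the other two: 19² + 35² = 1586 < 1849 = 43².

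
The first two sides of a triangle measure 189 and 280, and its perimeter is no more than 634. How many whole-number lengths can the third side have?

74

Triangle inequality: 91 < x < 469. Perimeter ≤ 634 gives x ≤ 634 − 189 − 280 = 165.
So 91 < x ≤ 165; integers 92 through 165: 74 values.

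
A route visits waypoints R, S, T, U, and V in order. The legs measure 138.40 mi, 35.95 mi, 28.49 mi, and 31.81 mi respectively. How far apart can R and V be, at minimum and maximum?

42.15 ≤ RV ≤ 234.65 mi

The maximum is all hops collinear in one direction: 138.40 + 35.95 + 28.49 + 31.81 = 234.65.
The longest hop is 138.40; the others sum to 96.25. Folding the others back against it leaves at least 138.40 − 96.25 = 42.15.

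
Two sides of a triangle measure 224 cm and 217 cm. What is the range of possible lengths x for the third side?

By the triangle inequality, x must be less than 224 + 217 = 441 and greater than |224 − 217| = 7.

7 < x < 441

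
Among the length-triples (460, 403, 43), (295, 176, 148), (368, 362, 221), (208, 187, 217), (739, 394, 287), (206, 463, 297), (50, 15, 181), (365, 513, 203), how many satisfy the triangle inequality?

(43,403,460): 43+403 ≤ 460 → not valid
(148,176,295): 148+176 > 295 → valid
(221,362,368): 221+362 > 368 → valid
(187,208,217): 187+208 > 217 → valid
(287,394,739): 287+394 ≤ 739 → not valid
(206,297,463): 206+297 > 463 → valid
(15,50,181): 15+50 ≤ 181 → not valid
(203,365,513): 203+365 > 513 → valid
5 of the 8 triples form a triangle.

5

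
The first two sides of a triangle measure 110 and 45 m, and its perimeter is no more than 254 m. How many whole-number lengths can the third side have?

34

Triangle inequality: 65 < x < 155. Perimeter ≤ 254 gives x ≤ 254 − 110 − 45 = 99.
So 65 < x ≤ 99; integers 66 through 99: 34 values.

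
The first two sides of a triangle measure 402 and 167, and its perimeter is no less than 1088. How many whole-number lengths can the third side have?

Triangle inequality: 235 < x < 569. Perimeter ≥ 1088 gives x ≥ 1088 − 402 − 167 = 519.
So 519 ≤ x < 569; integers 519 through 568: 50 values.

50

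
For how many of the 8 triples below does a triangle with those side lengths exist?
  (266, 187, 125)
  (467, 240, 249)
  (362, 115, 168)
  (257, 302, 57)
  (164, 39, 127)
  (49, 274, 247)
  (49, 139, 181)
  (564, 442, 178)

7

(125,187,266): 125+187 > 266 → valid
(240,249,467): 240+249 > 467 → valid
(115,168,362): 115+168 ≤ 362 → not valid
(57,257,302): 57+257 > 302 → valid
(39,127,164): 39+127 > 164 → valid
(49,247,274): 49+247 > 274 → valid
(49,139,181): 49+139 > 181 → valid
(178,442,564): 178+442 > 564 → valid
7 of the 8 triples form a triangle.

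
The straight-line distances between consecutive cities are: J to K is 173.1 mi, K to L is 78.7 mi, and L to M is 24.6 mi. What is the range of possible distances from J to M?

The maximum is all hops collinear in one direction: 173.1 + 78.7 + 24.6 = 276.4.
The longest hop is 173.1; the others sum to 103.3. Folding the others back against it leaves at least 173.1 − 103.3 = 69.8.

69.8 ≤ JM ≤ 276.4 mi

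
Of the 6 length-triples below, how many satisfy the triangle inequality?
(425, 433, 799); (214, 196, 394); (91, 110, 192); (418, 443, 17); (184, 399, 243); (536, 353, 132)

4

(425,433,799): 425+433 > 799 → valid
(196,214,394): 196+214 > 394 → valid
(91,110,192): 91+110 > 192 → valid
(17,418,443): 17+418 ≤ 443 → not valid
(184,243,399): 184+243 > 399 → valid
(132,353,536): 132+353 ≤ 536 → not valid
4 of the 6 triples form a triangle.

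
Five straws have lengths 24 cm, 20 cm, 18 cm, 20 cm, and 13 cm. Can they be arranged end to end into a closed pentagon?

A pentagon exists iff every side is shorter than the sum of the others — equivalently, the longest side is less than the sum of the rest.
Longest side 24 < 71 (sum of the remaining 4), so yes.

Yes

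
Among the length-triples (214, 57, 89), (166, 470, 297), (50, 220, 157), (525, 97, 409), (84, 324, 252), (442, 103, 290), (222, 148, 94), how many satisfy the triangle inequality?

(57,89,214): 57+89 ≤ 214 → not valid
(166,297,470): 166+297 ≤ 470 → not valid
(50,157,220): 50+157 ≤ 220 → not valid
(97,409,525): 97+409 ≤ 525 → not valid
(84,252,324): 84+252 > 324 → valid
(103,290,442): 103+290 ≤ 442 → not valid
(94,148,222): 94+148 > 222 → valid
2 of the 7 triples form a triangle.

2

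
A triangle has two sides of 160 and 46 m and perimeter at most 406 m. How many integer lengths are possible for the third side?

86

Triangle inequality: 114 < x < 206. Perimeter ≤ 406 gives x ≤ 406 − 160 − 46 = 200.
So 114 < x ≤ 200; integers 115 through 200: 86 values.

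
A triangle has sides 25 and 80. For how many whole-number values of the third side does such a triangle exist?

49

The third side lies in the open interval (55, 105).
Integers from 56 to 104 inclusive: 104 − 56 + 1 = 49.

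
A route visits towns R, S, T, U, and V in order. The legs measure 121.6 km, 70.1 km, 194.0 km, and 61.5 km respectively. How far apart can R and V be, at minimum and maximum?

The maximum is all hops collinear in one direction: 121.6 + 70.1 + 194.0 + 61.5 = 447.2.
The longest hop is 194.0; the others sum to 253.2. Since 194.0 ≤ 253.2, the path can fold back on itself completely, so the minimum distance is 0.

0 ≤ RV ≤ 447.2 km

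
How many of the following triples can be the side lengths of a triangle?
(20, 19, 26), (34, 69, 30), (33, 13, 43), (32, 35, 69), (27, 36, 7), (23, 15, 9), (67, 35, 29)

3

(19,20,26): 19+20 > 26 → valid
(30,34,69): 30+34 ≤ 69 → not valid
(13,33,43): 13+33 > 43 → valid
(32,35,69): 32+35 ≤ 69 → not valid
(7,27,36): 7+27 ≤ 36 → not valid
(9,15,23): 9+15 > 23 → valid
(29,35,67): 29+35 ≤ 67 → not valid
3 of the 7 triples form a triangle.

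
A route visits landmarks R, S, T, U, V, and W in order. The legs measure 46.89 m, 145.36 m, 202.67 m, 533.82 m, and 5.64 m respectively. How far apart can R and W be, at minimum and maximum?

133.26 ≤ RW ≤ 934.38 m

The maximum is all hops collinear in one direction: 46.89 + 145.36 + 202.67 + 533.82 + 5.64 = 934.38.
The longest hop is 533.82; the others sum to 400.56. Folding the others back against it leaves at least 533.82 − 400.56 = 133.26.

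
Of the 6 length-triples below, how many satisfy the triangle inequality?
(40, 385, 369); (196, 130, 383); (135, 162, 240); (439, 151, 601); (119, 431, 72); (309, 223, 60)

(40,369,385): 40+369 > 385 → valid
(130,196,383): 130+196 ≤ 383 → not valid
(135,162,240): 135+162 > 240 → valid
(151,439,601): 151+439 ≤ 601 → not valid
(72,119,431): 72+119 ≤ 431 → not valid
(60,223,309): 60+223 ≤ 309 → not valid
2 of the 6 triples form a triangle.

2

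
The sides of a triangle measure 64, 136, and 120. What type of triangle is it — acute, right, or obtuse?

right

Compare the square of the longest side to the sum of squares of the other two: 64² + 120² = 18496 = 136².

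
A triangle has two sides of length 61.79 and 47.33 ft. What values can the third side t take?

14.46 < t < 109.12 (ft)

By the triangle inequality, t must be less than 61.79 + 47.33 = 109.12 and greater than |61.79 − 47.33| = 14.46.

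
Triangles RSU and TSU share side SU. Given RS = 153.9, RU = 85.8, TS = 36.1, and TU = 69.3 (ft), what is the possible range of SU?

From triangle RSU: |153.9 − 85.8| < SU < 153.9 + 85.8, i.e. 68.1 < SU < 239.7.
From triangle TSU: 33.2 < SU < 105.4.
Both must hold, so SU lies in the intersection.

68.1 < SU < 105.4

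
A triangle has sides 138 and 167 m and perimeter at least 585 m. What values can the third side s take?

Triangle inequality alone gives 29 < s < 305.
The perimeter condition gives s ≥ 585 − 138 − 167 = 280.
Intersecting the two: 280 ≤ s < 305.

280 ≤ s < 305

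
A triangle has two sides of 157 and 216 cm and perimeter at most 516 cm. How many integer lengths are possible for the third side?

Triangle inequality: 59 < x < 373. Perimeter ≤ 516 gives x ≤ 516 − 157 − 216 = 143.
So 59 < x ≤ 143; integers 60 through 143: 84 values.

84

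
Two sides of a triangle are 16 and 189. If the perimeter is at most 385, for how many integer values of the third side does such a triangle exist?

Triangle inequality: 173 < x < 205. Perimeter ≤ 385 gives x ≤ 385 − 16 − 189 = 180.
So 173 < x ≤ 180; integers 174 through 180: 7 values.

7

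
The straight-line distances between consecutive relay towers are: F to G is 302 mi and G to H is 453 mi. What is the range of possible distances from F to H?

By the triangle inequality, |302 − 453| ≤ FH ≤ 302 + 453.

151 ≤ FH ≤ 755 mi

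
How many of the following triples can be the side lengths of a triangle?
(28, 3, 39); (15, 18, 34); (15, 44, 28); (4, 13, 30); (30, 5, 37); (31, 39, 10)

(3,28,39): 3+28 ≤ 39 → not valid
(15,18,34): 15+18 ≤ 34 → not valid
(15,28,44): 15+28 ≤ 44 → not valid
(4,13,30): 4+13 ≤ 30 → not valid
(5,30,37): 5+30 ≤ 37 → not valid
(10,31,39): 10+31 > 39 → valid
1 of the 6 triples forms a triangle.

1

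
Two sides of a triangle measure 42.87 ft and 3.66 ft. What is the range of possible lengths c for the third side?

39.21 < c < 46.53 (ft)

By the triangle inequality, c must be less than 42.87 + 3.66 = 46.53 and greater than |42.87 − 3.66| = 39.21.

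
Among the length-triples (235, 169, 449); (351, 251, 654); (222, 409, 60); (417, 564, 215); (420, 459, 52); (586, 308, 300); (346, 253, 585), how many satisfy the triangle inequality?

4

(169,235,449): 169+235 ≤ 449 → not valid
(251,351,654): 251+351 ≤ 654 → not valid
(60,222,409): 60+222 ≤ 409 → not valid
(215,417,564): 215+417 > 564 → valid
(52,420,459): 52+420 > 459 → valid
(300,308,586): 300+308 > 586 → valid
(253,346,585): 253+346 > 585 → valid
4 of the 7 triples form a triangle.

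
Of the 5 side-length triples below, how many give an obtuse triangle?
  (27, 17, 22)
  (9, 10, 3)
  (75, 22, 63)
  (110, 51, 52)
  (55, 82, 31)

(27,17,22): 17²+22² = 773 > 729 = 27² → acute
(9,10,3): 3²+9² = 90 < 100 = 10² → obtuse
(75,22,63): 22²+63² = 4453 < 5625 = 75² → obtuse
(110,51,52): 51+52 ≤ 110, not a triangle
(55,82,31): 31²+55² = 3986 < 6724 = 82² → obtuse
3 of the 5 are obtuse.

3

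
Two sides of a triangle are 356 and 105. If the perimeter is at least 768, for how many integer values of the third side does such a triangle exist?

Triangle inequality: 251 < x < 461. Perimeter ≥ 768 gives x ≥ 768 − 356 − 105 = 307.
So 307 ≤ x < 461; integers 307 through 460: 154 values.

154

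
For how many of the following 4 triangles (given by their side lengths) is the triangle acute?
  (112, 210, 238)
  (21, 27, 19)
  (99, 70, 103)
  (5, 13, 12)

(112,210,238): 112²+210² = 56644 = 238² → right
(21,27,19): 19²+21² = 802 > 729 = 27² → acute
(99,70,103): 70²+99² = 14701 > 10609 = 103² → acute
(5,13,12): 5²+12² = 169 = 13² → right
2 of the 4 are acute.

2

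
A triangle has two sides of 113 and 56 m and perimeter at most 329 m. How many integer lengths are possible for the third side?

103

Triangle inequality: 57 < x < 169. Perimeter ≤ 329 gives x ≤ 329 − 113 − 56 = 160.
So 57 < x ≤ 160; integers 58 through 160: 103 values.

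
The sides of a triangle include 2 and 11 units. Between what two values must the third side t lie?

9 < t < 13

By the triangle inequality, t must be less than 2 + 11 = 13 and greater than |2 − 11| = 9.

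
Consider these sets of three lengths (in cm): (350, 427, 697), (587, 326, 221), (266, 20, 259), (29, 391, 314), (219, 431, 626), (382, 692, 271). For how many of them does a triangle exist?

(350,427,697): 350+427 > 697 → valid
(221,326,587): 221+326 ≤ 587 → not valid
(20,259,266): 20+259 > 266 → valid
(29,314,391): 29+314 ≤ 391 → not valid
(219,431,626): 219+431 > 626 → valid
(271,382,692): 271+382 ≤ 692 → not valid
3 of the 6 triples form a triangle.

3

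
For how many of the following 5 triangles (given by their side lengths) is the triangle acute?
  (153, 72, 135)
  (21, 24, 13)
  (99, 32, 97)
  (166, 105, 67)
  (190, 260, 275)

3

(153,72,135): 72²+135² = 23409 = 153² → right
(21,24,13): 13²+21² = 610 > 576 = 24² → acute
(99,32,97): 32²+97² = 10433 > 9801 = 99² → acute
(166,105,67): 67²+105² = 15514 < 27556 = 166² → obtuse
(190,260,275): 190²+260² = 103700 > 75625 = 275² → acute
3 of the 5 are acute.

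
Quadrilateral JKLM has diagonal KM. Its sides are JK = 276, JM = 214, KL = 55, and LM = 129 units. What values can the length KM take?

74 < KM < 184

From triangle JKM: |276 − 214| < KM < 276 + 214, i.e. 62 < KM < 490.
From triangle LKM: 74 < KM < 184.
Both must hold, so KM lies in the intersection.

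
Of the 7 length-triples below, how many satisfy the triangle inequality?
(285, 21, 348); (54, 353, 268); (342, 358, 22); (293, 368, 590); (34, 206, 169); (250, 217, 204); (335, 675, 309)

3

(21,285,348): 21+285 ≤ 348 → not valid
(54,268,353): 54+268 ≤ 353 → not valid
(22,342,358): 22+342 > 358 → valid
(293,368,590): 293+368 > 590 → valid
(34,169,206): 34+169 ≤ 206 → not valid
(204,217,250): 204+217 > 250 → valid
(309,335,675): 309+335 ≤ 675 → not valid
3 of the 7 triples form a triangle.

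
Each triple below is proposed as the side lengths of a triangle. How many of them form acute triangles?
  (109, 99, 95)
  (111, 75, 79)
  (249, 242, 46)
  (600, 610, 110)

(109,99,95): 95²+99² = 18826 > 11881 = 109² → acute
(111,75,79): 75²+79² = 11866 < 12321 = 111² → obtuse
(249,242,46): 46²+242² = 60680 < 62001 = 249² → obtuse
(600,610,110): 110²+600² = 372100 = 610² → right
1 of the 4 is acute.

1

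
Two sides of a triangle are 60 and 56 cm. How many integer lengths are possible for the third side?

The third side lies in the open interval (4, 116).
Integers from 5 to 115 inclusive: 115 − 5 + 1 = 111.

111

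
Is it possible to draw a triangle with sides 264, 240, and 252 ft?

Yes

The longest side is 264, and the other two sum to 492.
Since 492 > 264, the triangle inequality holds.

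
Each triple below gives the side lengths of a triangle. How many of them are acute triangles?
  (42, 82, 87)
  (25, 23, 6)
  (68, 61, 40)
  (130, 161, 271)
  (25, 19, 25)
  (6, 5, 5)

(42,82,87): 42²+82² = 8488 > 7569 = 87² → acute
(25,23,6): 6²+23² = 565 < 625 = 25² → obtuse
(68,61,40): 40²+61² = 5321 > 4624 = 68² → acute
(130,161,271): 130²+161² = 42821 < 73441 = 271² → obtuse
(25,19,25): 19²+25² = 986 > 625 = 25² → acute
(6,5,5): 5²+5² = 50 > 36 = 6² → acute
4 of the 6 are acute.

4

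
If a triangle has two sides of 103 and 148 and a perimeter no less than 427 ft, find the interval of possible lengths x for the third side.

Triangle inequality alone gives 45 < x < 251.
The perimeter condition gives x ≥ 427 − 103 − 148 = 176.
Intersecting the two: 176 ≤ x < 251.

176 ≤ x < 251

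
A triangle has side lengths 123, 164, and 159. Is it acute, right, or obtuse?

Compare the square of the longest side to the sum of squares of the other two: 123² + 159² = 40410 > 26896 = 164².

acute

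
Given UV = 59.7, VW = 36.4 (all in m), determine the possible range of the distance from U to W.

23.3 ≤ UW ≤ 96.1 m

By the triangle inequality, |59.7 − 36.4| ≤ UW ≤ 59.7 + 36.4.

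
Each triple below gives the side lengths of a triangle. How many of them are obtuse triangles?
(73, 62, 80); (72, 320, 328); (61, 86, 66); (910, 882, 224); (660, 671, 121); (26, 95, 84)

1

(73,62,80): 62²+73² = 9173 > 6400 = 80² → acute
(72,320,328): 72²+320² = 107584 = 328² → right
(61,86,66): 61²+66² = 8077 > 7396 = 86² → acute
(910,882,224): 224²+882² = 828100 = 910² → right
(660,671,121): 121²+660² = 450241 = 671² → right
(26,95,84): 26²+84² = 7732 < 9025 = 95² → obtuse
1 of the 6 is obtuse.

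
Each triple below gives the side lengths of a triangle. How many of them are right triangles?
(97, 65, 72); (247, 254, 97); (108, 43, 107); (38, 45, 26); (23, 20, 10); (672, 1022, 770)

2

(97,65,72): 65²+72² = 9409 = 97² → right
(247,254,97): 97²+247² = 70418 > 64516 = 254² → acute
(108,43,107): 43²+107² = 13298 > 11664 = 108² → acute
(38,45,26): 26²+38² = 2120 > 2025 = 45² → acute
(23,20,10): 10²+20² = 500 < 529 = 23² → obtuse
(672,1022,770): 672²+770² = 1044484 = 1022² → right
2 of the 6 are right.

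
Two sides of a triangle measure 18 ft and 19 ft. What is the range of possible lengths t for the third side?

By the triangle inequality, t must be less than 18 + 19 = 37 and greater than |18 − 19| = 1.

1 < t < 37 (ft)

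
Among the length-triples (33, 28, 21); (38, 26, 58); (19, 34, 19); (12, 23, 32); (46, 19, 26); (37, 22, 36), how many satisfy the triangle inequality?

(21,28,33): 21+28 > 33 → valid
(26,38,58): 26+38 > 58 → valid
(19,19,34): 19+19 > 34 → valid
(12,23,32): 12+23 > 32 → valid
(19,26,46): 19+26 ≤ 46 → not valid
(22,36,37): 22+36 > 37 → valid
5 of the 6 triples form a triangle.

5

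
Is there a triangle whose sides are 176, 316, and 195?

Yes

The longest side is 316, and the other two sum to 371.
Since 371 > 316, the triangle inequality holds.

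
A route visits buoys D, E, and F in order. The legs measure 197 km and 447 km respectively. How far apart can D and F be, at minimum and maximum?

250 ≤ DF ≤ 644 km

By the triangle inequality, |197 − 447| ≤ DF ≤ 197 + 447.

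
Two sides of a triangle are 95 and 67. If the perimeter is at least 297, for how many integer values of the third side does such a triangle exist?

27

Triangle inequality: 28 < x < 162. Perimeter ≥ 297 gives x ≥ 297 − 95 − 67 = 135.
So 135 ≤ x < 162; integers 135 through 161: 27 values.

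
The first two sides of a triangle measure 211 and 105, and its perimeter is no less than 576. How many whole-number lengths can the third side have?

Triangle inequality: 106 < x < 316. Perimeter ≥ 576 gives x ≥ 576 − 211 − 105 = 260.
So 260 ≤ x < 316; integers 260 through 315: 56 values.

56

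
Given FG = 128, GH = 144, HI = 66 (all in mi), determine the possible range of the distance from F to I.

The maximum is all hops collinear in one direction: 128 + 144 + 66 = 338.
The longest hop is 144; the others sum to 194. Since 144 ≤ 194, the path can fold back on itself completely, so the minimum distance is 0.

0 ≤ FI ≤ 338 mi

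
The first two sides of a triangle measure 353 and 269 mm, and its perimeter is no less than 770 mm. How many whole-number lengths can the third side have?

Triangle inequality: 84 < x < 622. Perimeter ≥ 770 gives x ≥ 770 − 353 − 269 = 148.
So 148 ≤ x < 622; integers 148 through 621: 474 values.

474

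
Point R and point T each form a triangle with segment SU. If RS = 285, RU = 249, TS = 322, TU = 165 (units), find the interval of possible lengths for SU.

From triangle RSU: |285 − 249| < SU < 285 + 249, i.e. 36 < SU < 534.
From triangle TSU: 157 < SU < 487.
Both must hold, so SU lies in the intersection.

157 < SU < 487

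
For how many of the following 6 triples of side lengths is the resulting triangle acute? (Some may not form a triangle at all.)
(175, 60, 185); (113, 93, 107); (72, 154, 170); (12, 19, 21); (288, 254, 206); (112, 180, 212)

(175,60,185): 60²+175² = 34225 = 185² → right
(113,93,107): 93²+107² = 20098 > 12769 = 113² → acute
(72,154,170): 72²+154² = 28900 = 170² → right
(12,19,21): 12²+19² = 505 > 441 = 21² → acute
(288,254,206): 206²+254² = 106952 > 82944 = 288² → acute
(112,180,212): 112²+180² = 44944 = 212² → right
3 of the 6 are acute.

3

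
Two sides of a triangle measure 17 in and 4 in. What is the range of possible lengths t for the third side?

13 < t < 21 (in)

By the triangle inequality, t must be less than 17 + 4 = 21 and greater than |17 − 4| = 13.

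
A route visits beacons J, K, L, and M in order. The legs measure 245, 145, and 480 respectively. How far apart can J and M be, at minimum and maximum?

90 ≤ JM ≤ 870

The maximum is all hops collinear in one direction: 245 + 145 + 480 = 870.
The longest hop is 480; the others sum to 390. Folding the others back against it leaves at least 480 − 390 = 90.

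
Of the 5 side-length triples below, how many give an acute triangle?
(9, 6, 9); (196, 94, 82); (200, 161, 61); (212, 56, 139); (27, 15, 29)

(9,6,9): 6²+9² = 117 > 81 = 9² → acute
(196,94,82): 82+94 ≤ 196, not a triangle
(200,161,61): 61²+161² = 29642 < 40000 = 200² → obtuse
(212,56,139): 56+139 ≤ 212, not a triangle
(27,15,29): 15²+27² = 954 > 841 = 29² → acute
2 of the 5 are acute.

2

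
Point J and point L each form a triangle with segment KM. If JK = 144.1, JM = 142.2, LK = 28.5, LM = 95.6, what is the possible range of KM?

From triangle JKM: |144.1 − 142.2| < KM < 144.1 + 142.2, i.e. 1.9 < KM < 286.3.
From triangle LKM: 67.1 < KM < 124.1.
Both must hold, so KM lies in the intersection.

67.1 < KM < 124.1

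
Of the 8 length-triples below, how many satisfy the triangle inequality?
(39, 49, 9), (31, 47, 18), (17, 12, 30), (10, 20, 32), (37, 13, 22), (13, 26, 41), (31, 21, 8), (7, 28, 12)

(9,39,49): 9+39 ≤ 49 → not valid
(18,31,47): 18+31 > 47 → valid
(12,17,30): 12+17 ≤ 30 → not valid
(10,20,32): 10+20 ≤ 32 → not valid
(13,22,37): 13+22 ≤ 37 → not valid
(13,26,41): 13+26 ≤ 41 → not valid
(8,21,31): 8+21 ≤ 31 → not valid
(7,12,28): 7+12 ≤ 28 → not valid
1 of the 8 triples forms a triangle.

1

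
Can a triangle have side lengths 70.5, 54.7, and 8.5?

No

The longest side is 70.5, but the other two sum to only 63.2.
63.2 < 70.5, so the triangle inequality fails.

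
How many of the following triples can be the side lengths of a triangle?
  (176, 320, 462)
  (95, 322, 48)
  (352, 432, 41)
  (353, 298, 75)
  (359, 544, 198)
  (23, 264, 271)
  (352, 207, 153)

(176,320,462): 176+320 > 462 → valid
(48,95,322): 48+95 ≤ 322 → not valid
(41,352,432): 41+352 ≤ 432 → not valid
(75,298,353): 75+298 > 353 → valid
(198,359,544): 198+359 > 544 → valid
(23,264,271): 23+264 > 271 → valid
(153,207,352): 153+207 > 352 → valid
5 of the 7 triples form a triangle.

5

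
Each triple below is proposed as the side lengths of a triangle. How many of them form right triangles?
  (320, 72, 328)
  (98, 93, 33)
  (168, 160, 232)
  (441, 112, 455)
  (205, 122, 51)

3

(320,72,328): 72²+320² = 107584 = 328² → right
(98,93,33): 33²+93² = 9738 > 9604 = 98² → acute
(168,160,232): 160²+168² = 53824 = 232² → right
(441,112,455): 112²+441² = 207025 = 455² → right
(205,122,51): 51+122 ≤ 205, not a triangle
3 of the 5 are right.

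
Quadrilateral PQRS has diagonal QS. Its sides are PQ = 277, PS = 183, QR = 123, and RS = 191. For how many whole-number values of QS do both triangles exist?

From triangle PQS: 94 < QS < 460.
From triangle RQS: 68 < QS < 314.
Intersection: 94 < QS < 314, so integers 95 through 313: 219 values.

219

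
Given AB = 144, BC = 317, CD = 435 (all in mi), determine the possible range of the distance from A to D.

The maximum is all hops collinear in one direction: 144 + 317 + 435 = 896.
The longest hop is 435; the others sum to 461. Since 435 ≤ 461, the path can fold back on itself completely, so the minimum distance is 0.

0 ≤ AD ≤ 896 mi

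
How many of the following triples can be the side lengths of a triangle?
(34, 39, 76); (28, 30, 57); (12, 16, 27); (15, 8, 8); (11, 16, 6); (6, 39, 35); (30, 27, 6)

6

(34,39,76): 34+39 ≤ 76 → not valid
(28,30,57): 28+30 > 57 → valid
(12,16,27): 12+16 > 27 → valid
(8,8,15): 8+8 > 15 → valid
(6,11,16): 6+11 > 16 → valid
(6,35,39): 6+35 > 39 → valid
(6,27,30): 6+27 > 30 → valid
6 of the 7 triples form a triangle.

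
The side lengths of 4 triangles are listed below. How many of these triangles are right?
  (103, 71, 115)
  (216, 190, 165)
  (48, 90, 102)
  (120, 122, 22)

(103,71,115): 71²+103² = 15650 > 13225 = 115² → acute
(216,190,165): 165²+190² = 63325 > 46656 = 216² → acute
(48,90,102): 48²+90² = 10404 = 102² → right
(120,122,22): 22²+120² = 14884 = 122² → right
2 of the 4 are right.

2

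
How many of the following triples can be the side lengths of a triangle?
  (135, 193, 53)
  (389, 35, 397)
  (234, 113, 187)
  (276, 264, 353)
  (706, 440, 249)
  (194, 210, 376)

(53,135,193): 53+135 ≤ 193 → not valid
(35,389,397): 35+389 > 397 → valid
(113,187,234): 113+187 > 234 → valid
(264,276,353): 264+276 > 353 → valid
(249,440,706): 249+440 ≤ 706 → not valid
(194,210,376): 194+210 > 376 → valid
4 of the 6 triples form a triangle.

4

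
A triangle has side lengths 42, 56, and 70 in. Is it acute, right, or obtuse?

right

Compare the square of the longest side to the sum of squares of the other two: 42² + 56² = 4900 = 70².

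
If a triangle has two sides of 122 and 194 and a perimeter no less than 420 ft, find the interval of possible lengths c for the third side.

104 ≤ c < 316 ft

Triangle inequality alone gives 72 < c < 316.
The perimeter condition gives c ≥ 420 − 122 − 194 = 104.
Intersecting the two: 104 ≤ c < 316.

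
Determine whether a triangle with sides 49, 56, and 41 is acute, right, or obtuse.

acute

Compare the square of the longest side to the sum of squares of the other two: 41² + 49² = 4082 > 3136 = 56².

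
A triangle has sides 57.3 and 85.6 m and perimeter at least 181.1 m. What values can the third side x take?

Triangle inequality alone gives 28.3 < x < 142.9.
The perimeter condition gives x ≥ 181.1 − 57.3 − 85.6 = 38.2.
Intersecting the two: 38.2 ≤ x < 142.9.

38.2 ≤ x < 142.9 m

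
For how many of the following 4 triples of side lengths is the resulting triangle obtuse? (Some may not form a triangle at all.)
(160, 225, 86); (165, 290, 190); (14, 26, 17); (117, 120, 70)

(160,225,86): 86²+160² = 32996 < 50625 = 225² → obtuse
(165,290,190): 165²+190² = 63325 < 84100 = 290² → obtuse
(14,26,17): 14²+17² = 485 < 676 = 26² → obtuse
(117,120,70): 70²+117² = 18589 > 14400 = 120² → acute
3 of the 4 are obtuse.

3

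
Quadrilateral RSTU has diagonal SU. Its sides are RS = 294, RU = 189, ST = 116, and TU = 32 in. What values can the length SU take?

105 < SU < 148

From triangle RSU: |294 − 189| < SU < 294 + 189, i.e. 105 < SU < 483.
From triangle TSU: 84 < SU < 148.
Both must hold, so SU lies in the intersection.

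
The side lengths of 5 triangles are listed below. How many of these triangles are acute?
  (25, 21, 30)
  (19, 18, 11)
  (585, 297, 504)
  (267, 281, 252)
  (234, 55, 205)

(25,21,30): 21²+25² = 1066 > 900 = 30² → acute
(19,18,11): 11²+18² = 445 > 361 = 19² → acute
(585,297,504): 297²+504² = 342225 = 585² → right
(267,281,252): 252²+267² = 134793 > 78961 = 281² → acute
(234,55,205): 55²+205² = 45050 < 54756 = 234² → obtuse
3 of the 5 are acute.

3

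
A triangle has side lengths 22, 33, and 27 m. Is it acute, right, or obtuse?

acute

Compare the square of the longest side to the sum of squares of the other two: 22² + 27² = 1213 > 1089 = 33².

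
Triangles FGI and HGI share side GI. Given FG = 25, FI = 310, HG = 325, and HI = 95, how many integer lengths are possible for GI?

49

From triangle FGI: 285 < GI < 335.
From triangle HGI: 230 < GI < 420.
Intersection: 285 < GI < 335, so integers 286 through 334: 49 values.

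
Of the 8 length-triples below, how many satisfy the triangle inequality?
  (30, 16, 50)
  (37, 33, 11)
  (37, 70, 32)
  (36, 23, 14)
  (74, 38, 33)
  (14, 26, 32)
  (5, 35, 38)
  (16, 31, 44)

(16,30,50): 16+30 ≤ 50 → not valid
(11,33,37): 11+33 > 37 → valid
(32,37,70): 32+37 ≤ 70 → not valid
(14,23,36): 14+23 > 36 → valid
(33,38,74): 33+38 ≤ 74 → not valid
(14,26,32): 14+26 > 32 → valid
(5,35,38): 5+35 > 38 → valid
(16,31,44): 16+31 > 44 → valid
5 of the 8 triples form a triangle.

5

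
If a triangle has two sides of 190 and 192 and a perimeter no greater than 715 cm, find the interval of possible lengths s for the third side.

Triangle inequality alone gives 2 < s < 382.
The perimeter condition gives s ≤ 715 − 190 − 192 = 333.
Intersecting the two: 2 < s ≤ 333.

2 < s ≤ 333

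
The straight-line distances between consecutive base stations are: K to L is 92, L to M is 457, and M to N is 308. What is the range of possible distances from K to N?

57 ≤ KN ≤ 857

The maximum is all hops collinear in one direction: 92 + 457 + 308 = 857.
The longest hop is 457; the others sum to 400. Folding the others back against it leaves at least 457 − 400 = 57.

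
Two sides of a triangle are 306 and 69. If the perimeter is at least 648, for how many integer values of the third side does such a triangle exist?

Triangle inequality: 237 < x < 375. Perimeter ≥ 648 gives x ≥ 648 − 306 − 69 = 273.
So 273 ≤ x < 375; integers 273 through 374: 102 values.

102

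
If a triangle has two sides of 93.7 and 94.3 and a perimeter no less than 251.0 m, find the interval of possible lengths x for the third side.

Triangle inequality alone gives 0.6 < x < 188.0.
The perimeter condition gives x ≥ 251.0 − 93.7 − 94.3 = 63.0.
Intersecting the two: 63.0 ≤ x < 188.0.

63.0 ≤ x < 188.0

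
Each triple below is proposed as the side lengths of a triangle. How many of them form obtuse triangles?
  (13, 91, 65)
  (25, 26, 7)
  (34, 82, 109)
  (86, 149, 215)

(13,91,65): 13+65 ≤ 91, not a triangle
(25,26,7): 7²+25² = 674 < 676 = 26² → obtuse
(34,82,109): 34²+82² = 7880 < 11881 = 109² → obtuse
(86,149,215): 86²+149² = 29597 < 46225 = 215² → obtuse
3 of the 4 are obtuse.

3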